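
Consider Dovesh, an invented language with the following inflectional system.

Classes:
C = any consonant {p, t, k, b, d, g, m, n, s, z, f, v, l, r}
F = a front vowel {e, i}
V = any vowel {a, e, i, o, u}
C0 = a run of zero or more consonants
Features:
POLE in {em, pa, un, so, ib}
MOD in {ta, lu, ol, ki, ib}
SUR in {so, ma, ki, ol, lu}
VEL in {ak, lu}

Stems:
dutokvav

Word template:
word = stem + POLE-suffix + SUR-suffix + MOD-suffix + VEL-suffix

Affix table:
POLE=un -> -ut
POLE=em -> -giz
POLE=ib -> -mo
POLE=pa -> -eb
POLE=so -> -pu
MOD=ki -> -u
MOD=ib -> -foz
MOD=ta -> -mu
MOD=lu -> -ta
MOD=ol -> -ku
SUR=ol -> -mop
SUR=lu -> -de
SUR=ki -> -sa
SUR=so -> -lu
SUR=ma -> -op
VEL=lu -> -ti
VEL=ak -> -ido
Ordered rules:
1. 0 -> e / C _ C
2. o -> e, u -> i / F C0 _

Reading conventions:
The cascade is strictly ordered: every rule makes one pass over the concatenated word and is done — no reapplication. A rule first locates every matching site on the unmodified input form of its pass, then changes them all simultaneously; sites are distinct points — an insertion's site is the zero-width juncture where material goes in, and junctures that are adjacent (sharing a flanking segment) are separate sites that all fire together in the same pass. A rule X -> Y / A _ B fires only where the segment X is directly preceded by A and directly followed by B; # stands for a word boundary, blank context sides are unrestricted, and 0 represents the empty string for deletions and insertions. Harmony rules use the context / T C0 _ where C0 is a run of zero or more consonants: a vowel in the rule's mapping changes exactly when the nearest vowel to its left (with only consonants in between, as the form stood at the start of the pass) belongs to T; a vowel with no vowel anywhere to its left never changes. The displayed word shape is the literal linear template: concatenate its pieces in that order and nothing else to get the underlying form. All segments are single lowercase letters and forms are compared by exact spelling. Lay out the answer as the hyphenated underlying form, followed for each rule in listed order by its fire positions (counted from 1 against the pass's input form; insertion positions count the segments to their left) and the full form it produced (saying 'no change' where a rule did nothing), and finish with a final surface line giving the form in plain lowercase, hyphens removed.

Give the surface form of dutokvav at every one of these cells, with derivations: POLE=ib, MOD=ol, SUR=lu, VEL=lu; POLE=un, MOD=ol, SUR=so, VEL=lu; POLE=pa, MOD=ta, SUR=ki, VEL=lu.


cell POLE=ib, MOD=ol, SUR=lu, VEL=lu:
underlying: dutokvav-mo-de-ku-ti
1. 0 -> e / C _ C: inserts after position(s) 5, 8: dutokevavemodekuti
2. o -> e, u -> i / F C0 _: fires at position(s) 12, 16: dutokevavemedekiti
surface: dutokevavemedekiti

cell POLE=un, MOD=ol, SUR=so, VEL=lu:
underlying: dutokvav-ut-lu-ku-ti
1. 0 -> e / C _ C: inserts after position(s) 5, 10: dutokevavutelukuti
2. o -> e, u -> i / F C0 _: fires at position(s) 14: dutokevavutelikuti
surface: dutokevavutelikuti

cell POLE=pa, MOD=ta, SUR=ki, VEL=lu:
underlying: dutokvav-eb-sa-mu-ti
1. 0 -> e / C _ C: inserts after position(s) 5, 10: dutokevavebesamuti
2. o -> e, u -> i / F C0 _: no change
surface: dutokevavebesamuti


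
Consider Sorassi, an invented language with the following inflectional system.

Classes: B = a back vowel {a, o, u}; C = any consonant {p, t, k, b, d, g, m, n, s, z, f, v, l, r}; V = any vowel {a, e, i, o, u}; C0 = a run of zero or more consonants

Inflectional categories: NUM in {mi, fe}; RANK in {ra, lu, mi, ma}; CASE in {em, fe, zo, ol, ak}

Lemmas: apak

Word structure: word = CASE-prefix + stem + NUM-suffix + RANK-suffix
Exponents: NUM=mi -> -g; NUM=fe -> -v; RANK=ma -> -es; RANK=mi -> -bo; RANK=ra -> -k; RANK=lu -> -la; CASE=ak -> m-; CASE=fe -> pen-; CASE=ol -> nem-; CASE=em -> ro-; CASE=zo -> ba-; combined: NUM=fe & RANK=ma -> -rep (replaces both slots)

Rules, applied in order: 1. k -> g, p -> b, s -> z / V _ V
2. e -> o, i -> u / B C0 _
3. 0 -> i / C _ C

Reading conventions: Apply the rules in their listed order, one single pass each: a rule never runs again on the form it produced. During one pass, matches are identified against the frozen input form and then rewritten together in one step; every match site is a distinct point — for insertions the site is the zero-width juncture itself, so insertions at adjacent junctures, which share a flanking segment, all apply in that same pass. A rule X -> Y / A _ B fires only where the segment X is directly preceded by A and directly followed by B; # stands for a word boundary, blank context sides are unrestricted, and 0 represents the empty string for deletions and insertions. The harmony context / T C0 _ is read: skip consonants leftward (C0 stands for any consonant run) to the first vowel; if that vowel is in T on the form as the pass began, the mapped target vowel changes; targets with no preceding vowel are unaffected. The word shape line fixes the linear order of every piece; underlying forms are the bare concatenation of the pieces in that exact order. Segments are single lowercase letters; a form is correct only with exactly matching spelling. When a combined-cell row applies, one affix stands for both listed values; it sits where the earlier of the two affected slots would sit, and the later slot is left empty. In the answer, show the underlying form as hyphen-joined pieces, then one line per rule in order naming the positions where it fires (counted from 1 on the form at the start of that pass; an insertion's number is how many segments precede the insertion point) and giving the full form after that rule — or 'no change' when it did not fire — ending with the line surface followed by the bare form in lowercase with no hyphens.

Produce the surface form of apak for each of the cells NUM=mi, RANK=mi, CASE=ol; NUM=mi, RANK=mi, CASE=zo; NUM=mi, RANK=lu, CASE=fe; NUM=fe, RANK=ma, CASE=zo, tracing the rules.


cell NUM=mi, RANK=mi, CASE=ol:
underlying: nem-apak-g-bo
1. k -> g, p -> b, s -> z / V _ V: fires at position(s) 5: nemabakgbo
2. e -> o, i -> u / B C0 _: no change
3. 0 -> i / C _ C: inserts after position(s) 7, 8: nemabakigibo
surface: nemabakigibo

cell NUM=mi, RANK=mi, CASE=zo:
underlying: ba-apak-g-bo
1. k -> g, p -> b, s -> z / V _ V: fires at position(s) 4: baabakgbo
2. e -> o, i -> u / B C0 _: no change
3. 0 -> i / C _ C: inserts after position(s) 6, 7: baabakigibo
surface: baabakigibo

cell NUM=mi, RANK=lu, CASE=fe:
underlying: pen-apak-g-la
1. k -> g, p -> b, s -> z / V _ V: fires at position(s) 5: penabakgla
2. e -> o, i -> u / B C0 _: no change
3. 0 -> i / C _ C: inserts after position(s) 7, 8: penabakigila
surface: penabakigila

cell NUM=fe, RANK=ma, CASE=zo:
underlying: ba-apak-rep
1. k -> g, p -> b, s -> z / V _ V: fires at position(s) 4: baabakrep
2. e -> o, i -> u / B C0 _: fires at position(s) 8: baabakrop
3. 0 -> i / C _ C: inserts after position(s) 6: baabakirop
surface: baabakirop


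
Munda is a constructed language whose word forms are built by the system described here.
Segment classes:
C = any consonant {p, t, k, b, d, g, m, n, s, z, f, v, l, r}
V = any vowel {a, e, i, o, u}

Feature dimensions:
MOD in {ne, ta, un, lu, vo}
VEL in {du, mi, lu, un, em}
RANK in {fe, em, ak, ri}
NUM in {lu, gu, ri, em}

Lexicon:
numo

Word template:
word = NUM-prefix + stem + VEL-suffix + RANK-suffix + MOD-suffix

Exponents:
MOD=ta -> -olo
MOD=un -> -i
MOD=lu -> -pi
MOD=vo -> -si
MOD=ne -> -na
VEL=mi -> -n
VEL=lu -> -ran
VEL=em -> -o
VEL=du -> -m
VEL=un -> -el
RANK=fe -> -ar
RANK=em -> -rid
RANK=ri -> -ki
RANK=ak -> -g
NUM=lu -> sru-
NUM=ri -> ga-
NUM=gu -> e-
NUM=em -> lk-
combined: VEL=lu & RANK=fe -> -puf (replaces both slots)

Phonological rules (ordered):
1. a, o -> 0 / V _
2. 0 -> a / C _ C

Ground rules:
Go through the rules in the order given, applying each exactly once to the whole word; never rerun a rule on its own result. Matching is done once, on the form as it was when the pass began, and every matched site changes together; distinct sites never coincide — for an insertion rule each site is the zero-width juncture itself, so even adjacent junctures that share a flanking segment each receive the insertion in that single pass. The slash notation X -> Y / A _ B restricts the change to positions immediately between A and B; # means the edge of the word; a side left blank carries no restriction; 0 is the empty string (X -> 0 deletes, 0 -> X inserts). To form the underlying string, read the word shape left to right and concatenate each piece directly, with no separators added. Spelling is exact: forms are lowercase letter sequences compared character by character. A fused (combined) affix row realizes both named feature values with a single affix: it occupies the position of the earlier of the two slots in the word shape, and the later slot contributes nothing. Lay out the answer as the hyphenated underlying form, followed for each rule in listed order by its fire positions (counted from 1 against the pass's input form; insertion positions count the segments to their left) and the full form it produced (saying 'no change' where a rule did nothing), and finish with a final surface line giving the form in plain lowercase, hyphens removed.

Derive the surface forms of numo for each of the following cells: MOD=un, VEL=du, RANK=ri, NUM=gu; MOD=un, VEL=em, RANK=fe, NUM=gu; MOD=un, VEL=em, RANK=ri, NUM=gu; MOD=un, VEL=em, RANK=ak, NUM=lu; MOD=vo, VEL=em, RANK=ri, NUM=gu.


cell MOD=un, VEL=du, RANK=ri, NUM=gu:
underlying: e-numo-m-ki-i
1. a, o -> 0 / V _: no change
2. 0 -> a / C _ C: inserts after position(s) 6: enumomakii
surface: enumomakii

cell MOD=un, VEL=em, RANK=fe, NUM=gu:
underlying: e-numo-o-ar-i
1. a, o -> 0 / V _: fires at position(s) 6, 7: enumori
2. 0 -> a / C _ C: no change
surface: enumori

cell MOD=un, VEL=em, RANK=ri, NUM=gu:
underlying: e-numo-o-ki-i
1. a, o -> 0 / V _: fires at position(s) 6: enumokii
2. 0 -> a / C _ C: no change
surface: enumokii

cell MOD=un, VEL=em, RANK=ak, NUM=lu:
underlying: sru-numo-o-g-i
1. a, o -> 0 / V _: fires at position(s) 8: srunumogi
2. 0 -> a / C _ C: inserts after position(s) 1: sarunumogi
surface: sarunumogi

cell MOD=vo, VEL=em, RANK=ri, NUM=gu:
underlying: e-numo-o-ki-si
1. a, o -> 0 / V _: fires at position(s) 6: enumokisi
2. 0 -> a / C _ C: no change
surface: enumokisi


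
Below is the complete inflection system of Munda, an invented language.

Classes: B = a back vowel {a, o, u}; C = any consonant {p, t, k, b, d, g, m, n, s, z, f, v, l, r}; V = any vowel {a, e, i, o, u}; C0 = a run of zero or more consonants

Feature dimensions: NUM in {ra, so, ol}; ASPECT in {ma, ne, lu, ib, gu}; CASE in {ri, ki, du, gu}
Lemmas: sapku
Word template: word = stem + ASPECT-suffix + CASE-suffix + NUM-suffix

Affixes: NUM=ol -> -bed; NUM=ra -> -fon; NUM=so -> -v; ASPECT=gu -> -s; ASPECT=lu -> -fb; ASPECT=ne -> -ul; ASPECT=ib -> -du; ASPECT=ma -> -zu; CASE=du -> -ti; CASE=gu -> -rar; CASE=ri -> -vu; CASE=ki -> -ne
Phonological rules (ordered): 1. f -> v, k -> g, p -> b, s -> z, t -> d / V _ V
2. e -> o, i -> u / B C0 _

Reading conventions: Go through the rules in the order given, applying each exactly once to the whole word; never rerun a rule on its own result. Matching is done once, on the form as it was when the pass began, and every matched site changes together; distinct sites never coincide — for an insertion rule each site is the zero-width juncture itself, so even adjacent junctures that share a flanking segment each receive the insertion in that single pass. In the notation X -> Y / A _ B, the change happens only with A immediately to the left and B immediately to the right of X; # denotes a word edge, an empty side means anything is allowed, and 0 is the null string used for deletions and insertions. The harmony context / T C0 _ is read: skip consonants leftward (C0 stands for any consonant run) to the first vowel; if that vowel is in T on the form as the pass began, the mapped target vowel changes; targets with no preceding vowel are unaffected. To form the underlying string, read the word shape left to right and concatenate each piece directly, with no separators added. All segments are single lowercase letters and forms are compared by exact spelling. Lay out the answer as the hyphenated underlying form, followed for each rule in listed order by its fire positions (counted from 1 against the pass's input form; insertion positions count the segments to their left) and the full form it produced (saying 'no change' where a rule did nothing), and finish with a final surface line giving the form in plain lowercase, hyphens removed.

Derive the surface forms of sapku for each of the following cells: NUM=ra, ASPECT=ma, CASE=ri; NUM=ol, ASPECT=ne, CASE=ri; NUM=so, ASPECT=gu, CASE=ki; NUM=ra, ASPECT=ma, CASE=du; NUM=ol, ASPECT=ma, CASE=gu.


cell NUM=ra, ASPECT=ma, CASE=ri:
underlying: sapku-zu-vu-fon
1. f -> v, k -> g, p -> b, s -> z, t -> d / V _ V: fires at position(s) 10: sapkuzuvuvon
2. e -> o, i -> u / B C0 _: no change
surface: sapkuzuvuvon

cell NUM=ol, ASPECT=ne, CASE=ri:
underlying: sapku-ul-vu-bed
1. f -> v, k -> g, p -> b, s -> z, t -> d / V _ V: no change
2. e -> o, i -> u / B C0 _: fires at position(s) 11: sapkuulvubod
surface: sapkuulvubod

cell NUM=so, ASPECT=gu, CASE=ki:
underlying: sapku-s-ne-v
1. f -> v, k -> g, p -> b, s -> z, t -> d / V _ V: no change
2. e -> o, i -> u / B C0 _: fires at position(s) 8: sapkusnov
surface: sapkusnov

cell NUM=ra, ASPECT=ma, CASE=du:
underlying: sapku-zu-ti-fon
1. f -> v, k -> g, p -> b, s -> z, t -> d / V _ V: fires at position(s) 8, 10: sapkuzudivon
2. e -> o, i -> u / B C0 _: fires at position(s) 9: sapkuzuduvon
surface: sapkuzuduvon

cell NUM=ol, ASPECT=ma, CASE=gu:
underlying: sapku-zu-rar-bed
1. f -> v, k -> g, p -> b, s -> z, t -> d / V _ V: no change
2. e -> o, i -> u / B C0 _: fires at position(s) 12: sapkuzurarbod
surface: sapkuzurarbod


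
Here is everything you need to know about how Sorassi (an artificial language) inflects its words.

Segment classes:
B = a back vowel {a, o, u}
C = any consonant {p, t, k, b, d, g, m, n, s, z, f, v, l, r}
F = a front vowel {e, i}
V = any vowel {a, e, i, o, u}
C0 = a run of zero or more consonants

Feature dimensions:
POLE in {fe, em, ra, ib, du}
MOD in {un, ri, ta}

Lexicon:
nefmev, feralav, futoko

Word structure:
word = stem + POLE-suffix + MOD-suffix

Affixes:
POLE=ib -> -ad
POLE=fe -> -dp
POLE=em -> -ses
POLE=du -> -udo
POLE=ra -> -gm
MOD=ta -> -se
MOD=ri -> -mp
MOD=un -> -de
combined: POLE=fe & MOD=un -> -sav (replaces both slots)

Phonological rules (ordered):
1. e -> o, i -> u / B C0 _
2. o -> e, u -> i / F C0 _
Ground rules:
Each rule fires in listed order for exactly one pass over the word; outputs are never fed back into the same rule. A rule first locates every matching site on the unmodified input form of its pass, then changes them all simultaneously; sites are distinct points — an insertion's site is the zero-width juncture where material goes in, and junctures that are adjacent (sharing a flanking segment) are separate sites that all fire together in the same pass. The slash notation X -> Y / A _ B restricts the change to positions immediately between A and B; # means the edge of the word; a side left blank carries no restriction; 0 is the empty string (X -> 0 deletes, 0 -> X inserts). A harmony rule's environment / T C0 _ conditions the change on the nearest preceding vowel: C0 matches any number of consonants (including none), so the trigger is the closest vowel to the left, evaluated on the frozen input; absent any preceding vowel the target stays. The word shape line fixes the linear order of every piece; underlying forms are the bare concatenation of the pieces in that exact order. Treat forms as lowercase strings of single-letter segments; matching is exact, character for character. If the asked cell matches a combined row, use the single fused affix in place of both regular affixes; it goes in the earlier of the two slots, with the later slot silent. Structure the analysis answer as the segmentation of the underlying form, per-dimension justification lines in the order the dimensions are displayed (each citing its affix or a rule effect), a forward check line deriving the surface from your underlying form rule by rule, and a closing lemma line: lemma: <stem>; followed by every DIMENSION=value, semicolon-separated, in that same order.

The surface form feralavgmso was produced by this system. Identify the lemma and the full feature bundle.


underlying: feralav-gm-se
POLE=ra - signalled by the affix -gm
MOD=ta - signalled by the affix -se
check: feralavgmse -> feralavgmso -> feralavgmso
lemma: feralav; POLE=ra; MOD=ta


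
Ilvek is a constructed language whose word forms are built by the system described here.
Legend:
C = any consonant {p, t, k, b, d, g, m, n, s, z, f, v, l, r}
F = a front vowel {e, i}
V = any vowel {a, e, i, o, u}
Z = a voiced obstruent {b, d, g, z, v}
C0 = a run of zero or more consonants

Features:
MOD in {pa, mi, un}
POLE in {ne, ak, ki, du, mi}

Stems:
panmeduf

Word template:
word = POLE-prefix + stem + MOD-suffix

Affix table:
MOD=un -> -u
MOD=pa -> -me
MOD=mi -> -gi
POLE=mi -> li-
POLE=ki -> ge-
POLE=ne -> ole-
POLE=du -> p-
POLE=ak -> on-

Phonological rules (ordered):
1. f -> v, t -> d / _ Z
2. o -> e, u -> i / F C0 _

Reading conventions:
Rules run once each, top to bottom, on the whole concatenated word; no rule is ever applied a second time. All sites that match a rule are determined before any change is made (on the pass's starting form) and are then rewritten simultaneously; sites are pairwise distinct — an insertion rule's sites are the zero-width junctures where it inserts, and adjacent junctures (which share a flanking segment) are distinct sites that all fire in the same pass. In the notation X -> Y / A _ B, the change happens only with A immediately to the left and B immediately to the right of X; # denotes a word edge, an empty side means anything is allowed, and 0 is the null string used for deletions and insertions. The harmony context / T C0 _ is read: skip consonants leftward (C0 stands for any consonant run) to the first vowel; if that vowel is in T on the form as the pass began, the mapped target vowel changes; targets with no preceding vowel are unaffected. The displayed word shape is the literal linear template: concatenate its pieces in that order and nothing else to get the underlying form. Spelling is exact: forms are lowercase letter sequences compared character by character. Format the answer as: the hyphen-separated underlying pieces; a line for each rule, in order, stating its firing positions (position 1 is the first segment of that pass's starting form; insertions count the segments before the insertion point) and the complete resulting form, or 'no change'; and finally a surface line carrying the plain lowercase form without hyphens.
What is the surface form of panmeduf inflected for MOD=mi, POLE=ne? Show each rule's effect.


underlying: ole-panmeduf-gi
1. f -> v, t -> d / _ Z: fires at position(s) 11: olepanmeduvgi
2. o -> e, u -> i / F C0 _: fires at position(s) 10: olepanmedivgi
surface: olepanmedivgi


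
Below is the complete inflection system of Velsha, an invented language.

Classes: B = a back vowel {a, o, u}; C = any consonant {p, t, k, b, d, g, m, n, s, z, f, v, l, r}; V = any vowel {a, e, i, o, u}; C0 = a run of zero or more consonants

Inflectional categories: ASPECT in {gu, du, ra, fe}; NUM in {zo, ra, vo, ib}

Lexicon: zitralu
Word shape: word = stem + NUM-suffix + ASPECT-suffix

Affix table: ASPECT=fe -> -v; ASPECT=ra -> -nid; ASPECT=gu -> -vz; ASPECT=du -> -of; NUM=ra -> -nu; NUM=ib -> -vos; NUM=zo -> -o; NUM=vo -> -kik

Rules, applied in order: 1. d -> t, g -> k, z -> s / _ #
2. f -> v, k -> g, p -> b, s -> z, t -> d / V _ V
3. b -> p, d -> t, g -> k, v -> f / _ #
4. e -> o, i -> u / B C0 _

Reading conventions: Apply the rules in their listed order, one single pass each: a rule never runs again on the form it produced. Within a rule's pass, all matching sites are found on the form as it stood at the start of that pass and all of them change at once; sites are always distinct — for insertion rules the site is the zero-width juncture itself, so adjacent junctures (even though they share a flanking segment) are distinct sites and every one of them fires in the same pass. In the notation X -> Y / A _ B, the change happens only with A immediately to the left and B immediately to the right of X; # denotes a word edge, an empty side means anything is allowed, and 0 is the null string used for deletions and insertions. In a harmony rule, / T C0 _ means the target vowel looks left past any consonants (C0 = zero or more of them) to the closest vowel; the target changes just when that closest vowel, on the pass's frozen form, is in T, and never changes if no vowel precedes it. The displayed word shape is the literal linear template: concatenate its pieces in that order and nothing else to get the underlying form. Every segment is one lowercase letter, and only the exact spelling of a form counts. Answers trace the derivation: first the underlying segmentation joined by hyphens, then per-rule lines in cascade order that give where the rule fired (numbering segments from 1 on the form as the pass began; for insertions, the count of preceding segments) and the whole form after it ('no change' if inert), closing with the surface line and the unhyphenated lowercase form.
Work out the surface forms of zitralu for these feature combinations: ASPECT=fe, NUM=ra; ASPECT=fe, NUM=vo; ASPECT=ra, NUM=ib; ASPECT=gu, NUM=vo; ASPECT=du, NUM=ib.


cell ASPECT=fe, NUM=ra:
underlying: zitralu-nu-v
1. d -> t, g -> k, z -> s / _ #: no change
2. f -> v, k -> g, p -> b, s -> z, t -> d / V _ V: no change
3. b -> p, d -> t, g -> k, v -> f / _ #: fires at position(s) 10: zitralunuf
4. e -> o, i -> u / B C0 _: no change
surface: zitralunuf

cell ASPECT=fe, NUM=vo:
underlying: zitralu-kik-v
1. d -> t, g -> k, z -> s / _ #: no change
2. f -> v, k -> g, p -> b, s -> z, t -> d / V _ V: fires at position(s) 8: zitralugikv
3. b -> p, d -> t, g -> k, v -> f / _ #: fires at position(s) 11: zitralugikf
4. e -> o, i -> u / B C0 _: fires at position(s) 9: zitralugukf
surface: zitralugukf

cell ASPECT=ra, NUM=ib:
underlying: zitralu-vos-nid
1. d -> t, g -> k, z -> s / _ #: fires at position(s) 13: zitraluvosnit
2. f -> v, k -> g, p -> b, s -> z, t -> d / V _ V: no change
3. b -> p, d -> t, g -> k, v -> f / _ #: no change
4. e -> o, i -> u / B C0 _: fires at position(s) 12: zitraluvosnut
surface: zitraluvosnut

cell ASPECT=gu, NUM=vo:
underlying: zitralu-kik-vz
1. d -> t, g -> k, z -> s / _ #: fires at position(s) 12: zitralukikvs
2. f -> v, k -> g, p -> b, s -> z, t -> d / V _ V: fires at position(s) 8: zitralugikvs
3. b -> p, d -> t, g -> k, v -> f / _ #: no change
4. e -> o, i -> u / B C0 _: fires at position(s) 9: zitralugukvs
surface: zitralugukvs

cell ASPECT=du, NUM=ib:
underlying: zitralu-vos-of
1. d -> t, g -> k, z -> s / _ #: no change
2. f -> v, k -> g, p -> b, s -> z, t -> d / V _ V: fires at position(s) 10: zitraluvozof
3. b -> p, d -> t, g -> k, v -> f / _ #: no change
4. e -> o, i -> u / B C0 _: no change
surface: zitraluvozof


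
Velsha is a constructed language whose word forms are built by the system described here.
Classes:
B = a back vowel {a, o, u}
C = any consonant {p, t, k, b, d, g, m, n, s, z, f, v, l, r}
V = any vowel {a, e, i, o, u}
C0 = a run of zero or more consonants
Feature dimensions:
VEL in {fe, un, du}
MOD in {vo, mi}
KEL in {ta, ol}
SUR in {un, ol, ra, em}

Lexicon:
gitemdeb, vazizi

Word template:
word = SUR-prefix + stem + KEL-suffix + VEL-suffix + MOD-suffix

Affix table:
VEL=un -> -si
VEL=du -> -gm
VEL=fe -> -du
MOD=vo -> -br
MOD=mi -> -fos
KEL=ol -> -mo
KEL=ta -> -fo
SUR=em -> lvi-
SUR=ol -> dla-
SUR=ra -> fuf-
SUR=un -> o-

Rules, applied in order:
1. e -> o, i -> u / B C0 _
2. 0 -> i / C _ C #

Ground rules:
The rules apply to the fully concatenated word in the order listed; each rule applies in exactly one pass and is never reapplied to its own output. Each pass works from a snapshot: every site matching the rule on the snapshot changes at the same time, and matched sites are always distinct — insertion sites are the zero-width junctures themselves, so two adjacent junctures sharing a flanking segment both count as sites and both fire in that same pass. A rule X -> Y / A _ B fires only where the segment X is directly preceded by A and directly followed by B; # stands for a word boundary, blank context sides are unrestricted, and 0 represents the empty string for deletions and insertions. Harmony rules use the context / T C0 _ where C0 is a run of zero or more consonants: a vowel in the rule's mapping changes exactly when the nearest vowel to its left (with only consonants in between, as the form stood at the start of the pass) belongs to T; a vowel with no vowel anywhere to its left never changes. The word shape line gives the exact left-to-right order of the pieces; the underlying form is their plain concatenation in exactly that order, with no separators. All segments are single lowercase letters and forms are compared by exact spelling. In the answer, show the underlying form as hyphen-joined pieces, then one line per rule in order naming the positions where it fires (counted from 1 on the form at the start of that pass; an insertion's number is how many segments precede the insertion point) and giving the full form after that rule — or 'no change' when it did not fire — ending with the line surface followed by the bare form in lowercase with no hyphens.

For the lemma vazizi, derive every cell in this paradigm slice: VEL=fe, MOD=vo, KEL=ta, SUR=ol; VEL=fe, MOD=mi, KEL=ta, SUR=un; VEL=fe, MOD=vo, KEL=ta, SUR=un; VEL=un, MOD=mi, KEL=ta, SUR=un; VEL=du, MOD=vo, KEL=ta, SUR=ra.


cell VEL=fe, MOD=vo, KEL=ta, SUR=ol:
underlying: dla-vazizi-fo-du-br
1. e -> o, i -> u / B C0 _: fires at position(s) 7: dlavazuzifodubr
2. 0 -> i / C _ C #: inserts after position(s) 14: dlavazuzifodubir
surface: dlavazuzifodubir

cell VEL=fe, MOD=mi, KEL=ta, SUR=un:
underlying: o-vazizi-fo-du-fos
1. e -> o, i -> u / B C0 _: fires at position(s) 5: ovazuzifodufos
2. 0 -> i / C _ C #: no change
surface: ovazuzifodufos

cell VEL=fe, MOD=vo, KEL=ta, SUR=un:
underlying: o-vazizi-fo-du-br
1. e -> o, i -> u / B C0 _: fires at position(s) 5: ovazuzifodubr
2. 0 -> i / C _ C #: inserts after position(s) 12: ovazuzifodubir
surface: ovazuzifodubir

cell VEL=un, MOD=mi, KEL=ta, SUR=un:
underlying: o-vazizi-fo-si-fos
1. e -> o, i -> u / B C0 _: fires at position(s) 5, 11: ovazuzifosufos
2. 0 -> i / C _ C #: no change
surface: ovazuzifosufos

cell VEL=du, MOD=vo, KEL=ta, SUR=ra:
underlying: fuf-vazizi-fo-gm-br
1. e -> o, i -> u / B C0 _: fires at position(s) 7: fufvazuzifogmbr
2. 0 -> i / C _ C #: inserts after position(s) 14: fufvazuzifogmbir
surface: fufvazuzifogmbir


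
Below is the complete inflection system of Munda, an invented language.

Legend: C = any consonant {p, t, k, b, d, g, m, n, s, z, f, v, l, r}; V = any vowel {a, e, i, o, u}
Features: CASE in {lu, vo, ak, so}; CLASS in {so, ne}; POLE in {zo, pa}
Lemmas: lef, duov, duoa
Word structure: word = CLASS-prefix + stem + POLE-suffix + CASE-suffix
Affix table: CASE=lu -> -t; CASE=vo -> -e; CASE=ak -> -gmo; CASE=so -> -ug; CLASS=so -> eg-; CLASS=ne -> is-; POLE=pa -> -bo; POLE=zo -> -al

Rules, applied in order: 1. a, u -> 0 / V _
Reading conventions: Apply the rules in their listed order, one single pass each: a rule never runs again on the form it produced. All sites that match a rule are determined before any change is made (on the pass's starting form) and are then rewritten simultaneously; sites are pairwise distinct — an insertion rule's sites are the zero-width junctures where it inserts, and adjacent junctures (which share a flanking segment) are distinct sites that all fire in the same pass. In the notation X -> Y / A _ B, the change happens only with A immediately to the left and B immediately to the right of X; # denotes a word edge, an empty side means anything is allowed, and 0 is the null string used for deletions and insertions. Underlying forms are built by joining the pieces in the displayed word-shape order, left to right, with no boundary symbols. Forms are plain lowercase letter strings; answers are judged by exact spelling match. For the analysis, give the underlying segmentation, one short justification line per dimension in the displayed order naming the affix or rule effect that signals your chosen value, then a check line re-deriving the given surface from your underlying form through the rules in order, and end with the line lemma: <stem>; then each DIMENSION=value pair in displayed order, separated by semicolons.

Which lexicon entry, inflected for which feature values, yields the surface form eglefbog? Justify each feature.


underlying: eg-lef-bo-ug
CASE=so - signalled by the affix -ug
CLASS=so - signalled by the affix eg-
POLE=pa - signalled by the affix -bo
check: eglefboug -> eglefbog
lemma: lef; CASE=so; CLASS=so; POLE=pa


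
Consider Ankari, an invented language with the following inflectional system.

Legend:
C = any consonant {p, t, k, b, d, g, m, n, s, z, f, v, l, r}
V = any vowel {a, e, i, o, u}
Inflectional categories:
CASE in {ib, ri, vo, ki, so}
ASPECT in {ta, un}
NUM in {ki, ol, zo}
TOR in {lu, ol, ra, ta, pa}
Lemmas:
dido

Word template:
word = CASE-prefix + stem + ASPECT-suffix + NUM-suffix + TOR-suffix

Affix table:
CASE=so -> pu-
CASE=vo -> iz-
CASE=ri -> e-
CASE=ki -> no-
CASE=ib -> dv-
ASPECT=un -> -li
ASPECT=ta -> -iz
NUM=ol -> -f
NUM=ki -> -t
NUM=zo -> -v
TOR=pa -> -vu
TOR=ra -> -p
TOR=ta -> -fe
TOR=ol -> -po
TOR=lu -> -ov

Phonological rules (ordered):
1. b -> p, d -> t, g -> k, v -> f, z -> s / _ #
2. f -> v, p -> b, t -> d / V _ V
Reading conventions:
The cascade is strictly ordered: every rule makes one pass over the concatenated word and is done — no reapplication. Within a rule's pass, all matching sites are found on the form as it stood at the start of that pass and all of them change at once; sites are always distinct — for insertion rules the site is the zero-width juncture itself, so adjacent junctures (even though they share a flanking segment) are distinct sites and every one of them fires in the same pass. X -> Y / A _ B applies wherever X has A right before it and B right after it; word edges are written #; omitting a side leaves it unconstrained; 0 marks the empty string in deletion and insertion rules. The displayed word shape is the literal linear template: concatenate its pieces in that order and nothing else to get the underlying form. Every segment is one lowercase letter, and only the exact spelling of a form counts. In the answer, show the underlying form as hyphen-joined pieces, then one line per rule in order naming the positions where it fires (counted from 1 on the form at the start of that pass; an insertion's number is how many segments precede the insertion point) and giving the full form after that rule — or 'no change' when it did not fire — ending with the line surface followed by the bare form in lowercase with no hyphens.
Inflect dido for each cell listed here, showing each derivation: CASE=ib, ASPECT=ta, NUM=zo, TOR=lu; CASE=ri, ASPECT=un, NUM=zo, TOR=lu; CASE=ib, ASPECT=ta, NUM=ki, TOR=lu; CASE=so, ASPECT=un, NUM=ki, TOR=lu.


cell CASE=ib, ASPECT=ta, NUM=zo, TOR=lu:
underlying: dv-dido-iz-v-ov
1. b -> p, d -> t, g -> k, v -> f, z -> s / _ #: fires at position(s) 11: dvdidoizvof
2. f -> v, p -> b, t -> d / V _ V: no change
surface: dvdidoizvof

cell CASE=ri, ASPECT=un, NUM=zo, TOR=lu:
underlying: e-dido-li-v-ov
1. b -> p, d -> t, g -> k, v -> f, z -> s / _ #: fires at position(s) 10: edidolivof
2. f -> v, p -> b, t -> d / V _ V: no change
surface: edidolivof

cell CASE=ib, ASPECT=ta, NUM=ki, TOR=lu:
underlying: dv-dido-iz-t-ov
1. b -> p, d -> t, g -> k, v -> f, z -> s / _ #: fires at position(s) 11: dvdidoiztof
2. f -> v, p -> b, t -> d / V _ V: no change
surface: dvdidoiztof

cell CASE=so, ASPECT=un, NUM=ki, TOR=lu:
underlying: pu-dido-li-t-ov
1. b -> p, d -> t, g -> k, v -> f, z -> s / _ #: fires at position(s) 11: pudidolitof
2. f -> v, p -> b, t -> d / V _ V: fires at position(s) 9: pudidolidof
surface: pudidolidof


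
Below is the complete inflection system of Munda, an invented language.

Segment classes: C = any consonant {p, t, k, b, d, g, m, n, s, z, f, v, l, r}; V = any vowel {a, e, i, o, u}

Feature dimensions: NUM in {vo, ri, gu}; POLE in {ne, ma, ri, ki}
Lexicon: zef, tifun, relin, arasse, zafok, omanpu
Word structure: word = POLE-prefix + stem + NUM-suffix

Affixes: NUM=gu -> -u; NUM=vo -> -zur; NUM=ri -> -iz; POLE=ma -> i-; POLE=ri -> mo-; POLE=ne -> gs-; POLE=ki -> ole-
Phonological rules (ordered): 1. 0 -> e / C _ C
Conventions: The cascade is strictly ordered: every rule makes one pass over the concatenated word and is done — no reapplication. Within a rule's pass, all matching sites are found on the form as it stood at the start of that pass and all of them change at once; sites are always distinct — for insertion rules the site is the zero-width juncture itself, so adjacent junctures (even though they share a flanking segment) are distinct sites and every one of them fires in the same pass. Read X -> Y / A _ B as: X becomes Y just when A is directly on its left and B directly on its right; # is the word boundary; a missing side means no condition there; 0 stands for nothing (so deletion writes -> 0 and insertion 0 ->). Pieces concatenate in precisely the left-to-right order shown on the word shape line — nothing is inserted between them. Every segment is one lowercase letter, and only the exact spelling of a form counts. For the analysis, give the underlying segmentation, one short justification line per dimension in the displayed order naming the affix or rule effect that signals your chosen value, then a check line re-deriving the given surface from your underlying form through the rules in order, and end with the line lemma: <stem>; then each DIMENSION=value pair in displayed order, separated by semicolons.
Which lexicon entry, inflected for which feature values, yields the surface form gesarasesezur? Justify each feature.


underlying: gs-arasse-zur
NUM=vo - signalled by the affix -zur
POLE=ne - signalled by the affix gs-
check: gsarassezur -> gesarasesezur
lemma: arasse; NUM=vo; POLE=ne


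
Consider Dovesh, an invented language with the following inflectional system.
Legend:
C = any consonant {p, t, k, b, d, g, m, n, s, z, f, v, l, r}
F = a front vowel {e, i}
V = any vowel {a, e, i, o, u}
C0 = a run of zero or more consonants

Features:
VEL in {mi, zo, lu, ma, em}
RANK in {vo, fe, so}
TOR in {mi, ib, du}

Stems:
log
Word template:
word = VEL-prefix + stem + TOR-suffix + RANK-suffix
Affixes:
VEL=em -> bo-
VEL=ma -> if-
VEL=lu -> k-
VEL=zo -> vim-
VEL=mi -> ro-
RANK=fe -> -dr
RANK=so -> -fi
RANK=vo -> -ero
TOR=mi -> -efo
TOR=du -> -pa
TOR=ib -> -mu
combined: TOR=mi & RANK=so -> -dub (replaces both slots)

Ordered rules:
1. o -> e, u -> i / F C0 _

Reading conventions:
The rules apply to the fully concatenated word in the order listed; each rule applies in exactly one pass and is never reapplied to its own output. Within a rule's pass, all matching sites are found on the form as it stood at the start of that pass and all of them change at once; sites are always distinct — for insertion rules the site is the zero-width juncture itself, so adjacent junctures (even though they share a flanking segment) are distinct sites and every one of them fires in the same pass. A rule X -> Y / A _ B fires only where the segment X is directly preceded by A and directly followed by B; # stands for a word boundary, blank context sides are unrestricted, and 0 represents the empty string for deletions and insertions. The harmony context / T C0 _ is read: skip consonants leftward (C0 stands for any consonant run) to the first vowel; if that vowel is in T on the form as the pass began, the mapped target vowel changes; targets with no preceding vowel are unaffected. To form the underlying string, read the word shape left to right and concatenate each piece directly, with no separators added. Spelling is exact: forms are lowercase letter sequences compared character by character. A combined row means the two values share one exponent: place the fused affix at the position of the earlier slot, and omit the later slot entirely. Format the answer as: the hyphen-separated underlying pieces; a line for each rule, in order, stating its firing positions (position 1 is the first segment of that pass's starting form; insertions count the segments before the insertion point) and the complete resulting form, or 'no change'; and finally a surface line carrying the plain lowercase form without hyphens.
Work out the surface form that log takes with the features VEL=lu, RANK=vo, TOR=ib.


underlying: k-log-mu-ero
1. o -> e, u -> i / F C0 _: fires at position(s) 9: klogmuere
surface: klogmuere


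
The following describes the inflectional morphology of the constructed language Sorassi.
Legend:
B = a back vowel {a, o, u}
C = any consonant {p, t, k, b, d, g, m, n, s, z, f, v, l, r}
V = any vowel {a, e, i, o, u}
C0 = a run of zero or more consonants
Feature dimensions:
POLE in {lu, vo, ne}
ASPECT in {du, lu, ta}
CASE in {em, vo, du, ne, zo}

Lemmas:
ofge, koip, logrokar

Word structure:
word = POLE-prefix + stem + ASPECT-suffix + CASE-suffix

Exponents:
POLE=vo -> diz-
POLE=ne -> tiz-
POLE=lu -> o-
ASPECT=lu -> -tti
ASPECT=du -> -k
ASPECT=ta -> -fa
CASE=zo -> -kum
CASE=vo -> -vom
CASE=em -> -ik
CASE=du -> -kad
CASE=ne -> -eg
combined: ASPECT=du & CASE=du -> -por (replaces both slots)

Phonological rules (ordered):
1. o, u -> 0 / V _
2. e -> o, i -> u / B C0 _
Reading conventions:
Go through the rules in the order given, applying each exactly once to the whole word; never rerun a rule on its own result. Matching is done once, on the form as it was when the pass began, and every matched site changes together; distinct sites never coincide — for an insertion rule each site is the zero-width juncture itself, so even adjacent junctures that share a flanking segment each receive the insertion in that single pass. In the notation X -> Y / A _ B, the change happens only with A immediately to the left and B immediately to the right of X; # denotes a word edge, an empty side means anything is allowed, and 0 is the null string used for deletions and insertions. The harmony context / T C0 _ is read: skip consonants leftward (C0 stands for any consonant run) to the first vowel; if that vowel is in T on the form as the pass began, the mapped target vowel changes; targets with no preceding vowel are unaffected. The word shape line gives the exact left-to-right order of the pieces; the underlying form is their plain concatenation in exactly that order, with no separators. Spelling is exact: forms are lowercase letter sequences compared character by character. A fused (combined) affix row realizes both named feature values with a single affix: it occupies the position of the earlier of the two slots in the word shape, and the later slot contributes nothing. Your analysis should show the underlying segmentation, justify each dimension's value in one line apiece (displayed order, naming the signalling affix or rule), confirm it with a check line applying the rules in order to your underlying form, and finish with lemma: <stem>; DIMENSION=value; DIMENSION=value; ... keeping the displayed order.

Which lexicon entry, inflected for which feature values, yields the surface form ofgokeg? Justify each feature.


underlying: o-ofge-k-eg
POLE=lu - signalled by the affix o-
ASPECT=du - signalled by the affix -k
CASE=ne - signalled by the affix -eg
check: oofgekeg -> ofgekeg -> ofgokeg
lemma: ofge; POLE=lu; ASPECT=du; CASE=ne


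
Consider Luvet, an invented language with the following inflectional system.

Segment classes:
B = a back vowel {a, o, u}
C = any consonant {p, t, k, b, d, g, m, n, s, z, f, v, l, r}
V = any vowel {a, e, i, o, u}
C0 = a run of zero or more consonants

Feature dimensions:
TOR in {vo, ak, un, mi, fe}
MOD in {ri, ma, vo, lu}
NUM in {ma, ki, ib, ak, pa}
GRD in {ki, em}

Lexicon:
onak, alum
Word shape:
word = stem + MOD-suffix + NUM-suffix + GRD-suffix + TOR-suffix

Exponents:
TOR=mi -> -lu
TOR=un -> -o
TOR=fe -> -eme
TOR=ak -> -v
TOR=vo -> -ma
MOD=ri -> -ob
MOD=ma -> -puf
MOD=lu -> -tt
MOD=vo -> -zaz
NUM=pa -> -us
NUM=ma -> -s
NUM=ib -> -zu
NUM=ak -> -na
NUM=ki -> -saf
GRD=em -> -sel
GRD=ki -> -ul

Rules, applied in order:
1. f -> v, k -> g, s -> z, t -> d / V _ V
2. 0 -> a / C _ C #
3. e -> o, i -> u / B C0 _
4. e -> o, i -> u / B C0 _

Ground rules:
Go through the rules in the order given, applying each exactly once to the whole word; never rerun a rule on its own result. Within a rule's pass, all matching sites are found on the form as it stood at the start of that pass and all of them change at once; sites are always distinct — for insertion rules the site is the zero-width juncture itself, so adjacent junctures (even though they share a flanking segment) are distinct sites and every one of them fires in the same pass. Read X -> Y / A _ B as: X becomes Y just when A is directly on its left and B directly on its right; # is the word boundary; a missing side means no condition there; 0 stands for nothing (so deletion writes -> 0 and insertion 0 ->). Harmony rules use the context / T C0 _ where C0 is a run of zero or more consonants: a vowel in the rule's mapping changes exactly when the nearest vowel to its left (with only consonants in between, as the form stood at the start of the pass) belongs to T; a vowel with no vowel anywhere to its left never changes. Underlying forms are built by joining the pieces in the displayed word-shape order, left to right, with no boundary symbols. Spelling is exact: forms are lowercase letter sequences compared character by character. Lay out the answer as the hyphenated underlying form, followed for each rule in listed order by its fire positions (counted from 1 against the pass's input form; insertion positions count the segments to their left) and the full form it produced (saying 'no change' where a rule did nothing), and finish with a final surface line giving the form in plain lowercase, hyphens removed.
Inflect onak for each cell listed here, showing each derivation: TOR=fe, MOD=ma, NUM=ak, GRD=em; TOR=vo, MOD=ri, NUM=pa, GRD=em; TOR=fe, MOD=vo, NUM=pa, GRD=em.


cell TOR=fe, MOD=ma, NUM=ak, GRD=em:
underlying: onak-puf-na-sel-eme
1. f -> v, k -> g, s -> z, t -> d / V _ V: fires at position(s) 10: onakpufnazeleme
2. 0 -> a / C _ C #: no change
3. e -> o, i -> u / B C0 _: fires at position(s) 11: onakpufnazoleme
4. e -> o, i -> u / B C0 _: fires at position(s) 13: onakpufnazolome
surface: onakpufnazolome

cell TOR=vo, MOD=ri, NUM=pa, GRD=em:
underlying: onak-ob-us-sel-ma
1. f -> v, k -> g, s -> z, t -> d / V _ V: fires at position(s) 4: onagobusselma
2. 0 -> a / C _ C #: no change
3. e -> o, i -> u / B C0 _: fires at position(s) 10: onagobussolma
4. e -> o, i -> u / B C0 _: no change
surface: onagobussolma

cell TOR=fe, MOD=vo, NUM=pa, GRD=em:
underlying: onak-zaz-us-sel-eme
1. f -> v, k -> g, s -> z, t -> d / V _ V: no change
2. 0 -> a / C _ C #: no change
3. e -> o, i -> u / B C0 _: fires at position(s) 11: onakzazussoleme
4. e -> o, i -> u / B C0 _: fires at position(s) 13: onakzazussolome
surface: onakzazussolome
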